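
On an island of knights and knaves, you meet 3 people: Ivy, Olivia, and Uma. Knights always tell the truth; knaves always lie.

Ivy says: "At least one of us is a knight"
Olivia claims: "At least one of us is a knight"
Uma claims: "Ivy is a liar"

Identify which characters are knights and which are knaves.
Ivy is a knight.
Olivia is a knight.
Uma is a knave.

Verification:
- Ivy (knight) says "At least one of us is a knight" - this is TRUE because Ivy and Olivia are knights.
- Olivia (knight) says "At least one of us is a knight" - this is TRUE because Ivy and Olivia are knights.
- Uma (knave) says "Ivy is a liar" - this is FALSE (a lie) because Ivy is a knight.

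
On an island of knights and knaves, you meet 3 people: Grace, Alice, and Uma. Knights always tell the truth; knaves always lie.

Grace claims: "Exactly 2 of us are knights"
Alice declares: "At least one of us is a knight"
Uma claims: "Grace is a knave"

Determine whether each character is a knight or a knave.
Grace is a knight.
Alice is a knight.
Uma is a knave.

Verification:
- Grace (knight) says "Exactly 2 of us are knights" - this is TRUE because there are 2 knights.
- Alice (knight) says "At least one of us is a knight" - this is TRUE because Grace and Alice are knights.
- Uma (knave) says "Grace is a knave" - this is FALSE (a lie) because Grace is a knight.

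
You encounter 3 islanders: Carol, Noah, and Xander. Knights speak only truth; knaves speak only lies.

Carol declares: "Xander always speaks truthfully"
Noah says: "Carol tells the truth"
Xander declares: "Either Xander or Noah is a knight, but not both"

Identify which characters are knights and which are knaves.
Carol is a knave.
Noah is a knave.
Xander is a knave.

Verification:
- Carol (knave) says "Xander always speaks truthfully" - this is FALSE (a lie) because Xander is a knave.
- Noah (knave) says "Carol tells the truth" - this is FALSE (a lie) because Carol is a knave.
- Xander (knave) says "Either Xander or Noah is a knight, but not both" - this is FALSE (a lie) because Xander is a knave and Noah is a knave.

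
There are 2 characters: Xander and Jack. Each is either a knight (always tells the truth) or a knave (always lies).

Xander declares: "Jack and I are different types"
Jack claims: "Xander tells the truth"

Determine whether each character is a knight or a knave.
Xander is a knave.
Jack is a knave.

Verification:
- Xander (knave) says "Jack and I are different types" - this is FALSE (a lie) because Xander is a knave and Jack is a knave.
- Jack (knave) says "Xander tells the truth" - this is FALSE (a lie) because Xander is a knave.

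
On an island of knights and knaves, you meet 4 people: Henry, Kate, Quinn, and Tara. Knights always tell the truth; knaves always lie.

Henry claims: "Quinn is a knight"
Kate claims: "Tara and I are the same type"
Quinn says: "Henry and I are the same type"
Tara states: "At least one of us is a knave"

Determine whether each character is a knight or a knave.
Henry is a knight.
Kate is a knave.
Quinn is a knight.
Tara is a knight.

Verification:
- Henry (knight) says "Quinn is a knight" - this is TRUE because Quinn is a knight.
- Kate (knave) says "Tara and I are the same type" - this is FALSE (a lie) because Kate is a knave and Tara is a knight.
- Quinn (knight) says "Henry and I are the same type" - this is TRUE because Quinn is a knight and Henry is a knight.
- Tara (knight) says "At least one of us is a knave" - this is TRUE because Kate is a knave.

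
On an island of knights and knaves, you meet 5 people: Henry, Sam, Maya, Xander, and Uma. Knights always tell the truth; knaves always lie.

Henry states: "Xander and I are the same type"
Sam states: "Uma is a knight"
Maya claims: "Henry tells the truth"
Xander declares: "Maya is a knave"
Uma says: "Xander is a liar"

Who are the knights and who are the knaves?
Henry is a knave.
Sam is a knave.
Maya is a knave.
Xander is a knight.
Uma is a knave.

Verification:
- Henry (knave) says "Xander and I are the same type" - this is FALSE (a lie) because Henry is a knave and Xander is a knight.
- Sam (knave) says "Uma is a knight" - this is FALSE (a lie) because Uma is a knave.
- Maya (knave) says "Henry tells the truth" - this is FALSE (a lie) because Henry is a knave.
- Xander (knight) says "Maya is a knave" - this is TRUE because Maya is a knave.
- Uma (knave) says "Xander is a liar" - this is FALSE (a lie) because Xander is a knight.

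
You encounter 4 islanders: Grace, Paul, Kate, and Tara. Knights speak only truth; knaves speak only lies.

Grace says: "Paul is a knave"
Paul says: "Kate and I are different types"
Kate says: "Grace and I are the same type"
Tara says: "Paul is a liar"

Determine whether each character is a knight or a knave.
Grace is a knight.
Paul is a knave.
Kate is a knave.
Tara is a knight.

Verification:
- Grace (knight) says "Paul is a knave" - this is TRUE because Paul is a knave.
- Paul (knave) says "Kate and I are different types" - this is FALSE (a lie) because Paul is a knave and Kate is a knave.
- Kate (knave) says "Grace and I are the same type" - this is FALSE (a lie) because Kate is a knave and Grace is a knight.
- Tara (knight) says "Paul is a liar" - this is TRUE because Paul is a knave.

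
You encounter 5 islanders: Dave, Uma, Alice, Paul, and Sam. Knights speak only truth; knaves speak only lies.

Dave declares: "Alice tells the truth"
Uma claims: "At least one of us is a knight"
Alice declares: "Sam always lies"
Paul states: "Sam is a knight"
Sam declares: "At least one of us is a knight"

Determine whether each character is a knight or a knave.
Dave is a knave.
Uma is a knight.
Alice is a knave.
Paul is a knight.
Sam is a knight.

Verification:
- Dave (knave) says "Alice tells the truth" - this is FALSE (a lie) because Alice is a knave.
- Uma (knight) says "At least one of us is a knight" - this is TRUE because Uma, Paul, and Sam are knights.
- Alice (knave) says "Sam always lies" - this is FALSE (a lie) because Sam is a knight.
- Paul (knight) says "Sam is a knight" - this is TRUE because Sam is a knight.
- Sam (knight) says "At least one of us is a knight" - this is TRUE because Uma, Paul, and Sam are knights.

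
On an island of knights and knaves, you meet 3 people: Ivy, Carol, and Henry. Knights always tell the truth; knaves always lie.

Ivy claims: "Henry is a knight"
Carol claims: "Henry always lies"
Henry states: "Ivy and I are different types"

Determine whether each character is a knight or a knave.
Ivy is a knave.
Carol is a knight.
Henry is a knave.

Verification:
- Ivy (knave) says "Henry is a knight" - this is FALSE (a lie) because Henry is a knave.
- Carol (knight) says "Henry always lies" - this is TRUE because Henry is a knave.
- Henry (knave) says "Ivy and I are different types" - this is FALSE (a lie) because Henry is a knave and Ivy is a knave.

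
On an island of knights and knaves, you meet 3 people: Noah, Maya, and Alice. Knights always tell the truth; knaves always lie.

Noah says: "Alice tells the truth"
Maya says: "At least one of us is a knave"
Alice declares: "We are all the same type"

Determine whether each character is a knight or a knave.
Noah is a knave.
Maya is a knight.
Alice is a knave.

Verification:
- Noah (knave) says "Alice tells the truth" - this is FALSE (a lie) because Alice is a knave.
- Maya (knight) says "At least one of us is a knave" - this is TRUE because Noah and Alice are knaves.
- Alice (knave) says "We are all the same type" - this is FALSE (a lie) because Maya is a knight and Noah and Alice are knaves.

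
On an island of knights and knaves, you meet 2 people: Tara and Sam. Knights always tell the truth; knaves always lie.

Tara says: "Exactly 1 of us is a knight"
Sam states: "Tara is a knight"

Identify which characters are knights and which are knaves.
Tara is a knave.
Sam is a knave.

Verification:
- Tara (knave) says "Exactly 1 of us is a knight" - this is FALSE (a lie) because there are 0 knights.
- Sam (knave) says "Tara is a knight" - this is FALSE (a lie) because Tara is a knave.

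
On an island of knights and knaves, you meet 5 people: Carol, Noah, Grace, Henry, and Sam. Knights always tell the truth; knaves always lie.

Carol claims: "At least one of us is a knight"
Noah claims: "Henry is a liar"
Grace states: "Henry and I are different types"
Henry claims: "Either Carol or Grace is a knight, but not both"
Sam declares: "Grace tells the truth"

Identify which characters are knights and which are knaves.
Carol is a knight.
Noah is a knight.
Grace is a knight.
Henry is a knave.
Sam is a knight.

Verification:
- Carol (knight) says "At least one of us is a knight" - this is TRUE because Carol, Noah, Grace, and Sam are knights.
- Noah (knight) says "Henry is a liar" - this is TRUE because Henry is a knave.
- Grace (knight) says "Henry and I are different types" - this is TRUE because Grace is a knight and Henry is a knave.
- Henry (knave) says "Either Carol or Grace is a knight, but not both" - this is FALSE (a lie) because Carol is a knight and Grace is a knight.
- Sam (knight) says "Grace tells the truth" - this is TRUE because Grace is a knight.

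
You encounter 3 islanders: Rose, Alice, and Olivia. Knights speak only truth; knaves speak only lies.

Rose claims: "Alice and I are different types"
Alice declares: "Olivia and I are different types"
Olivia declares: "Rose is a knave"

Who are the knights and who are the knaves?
Rose is a knight.
Alice is a knave.
Olivia is a knave.

Verification:
- Rose (knight) says "Alice and I are different types" - this is TRUE because Rose is a knight and Alice is a knave.
- Alice (knave) says "Olivia and I are different types" - this is FALSE (a lie) because Alice is a knave and Olivia is a knave.
- Olivia (knave) says "Rose is a knave" - this is FALSE (a lie) because Rose is a knight.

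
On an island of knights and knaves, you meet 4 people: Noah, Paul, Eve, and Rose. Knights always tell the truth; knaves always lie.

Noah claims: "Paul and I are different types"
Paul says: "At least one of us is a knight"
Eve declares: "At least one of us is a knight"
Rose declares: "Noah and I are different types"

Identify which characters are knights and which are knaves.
Noah is a knave.
Paul is a knave.
Eve is a knave.
Rose is a knave.

Verification:
- Noah (knave) says "Paul and I are different types" - this is FALSE (a lie) because Noah is a knave and Paul is a knave.
- Paul (knave) says "At least one of us is a knight" - this is FALSE (a lie) because no one is a knight.
- Eve (knave) says "At least one of us is a knight" - this is FALSE (a lie) because no one is a knight.
- Rose (knave) says "Noah and I are different types" - this is FALSE (a lie) because Rose is a knave and Noah is a knave.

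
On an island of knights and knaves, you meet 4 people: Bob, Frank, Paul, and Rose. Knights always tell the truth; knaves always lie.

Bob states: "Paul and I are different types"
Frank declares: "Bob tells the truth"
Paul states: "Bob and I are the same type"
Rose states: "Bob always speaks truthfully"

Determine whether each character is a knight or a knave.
Bob is a knight.
Frank is a knight.
Paul is a knave.
Rose is a knight.

Verification:
- Bob (knight) says "Paul and I are different types" - this is TRUE because Bob is a knight and Paul is a knave.
- Frank (knight) says "Bob tells the truth" - this is TRUE because Bob is a knight.
- Paul (knave) says "Bob and I are the same type" - this is FALSE (a lie) because Paul is a knave and Bob is a knight.
- Rose (knight) says "Bob always speaks truthfully" - this is TRUE because Bob is a knight.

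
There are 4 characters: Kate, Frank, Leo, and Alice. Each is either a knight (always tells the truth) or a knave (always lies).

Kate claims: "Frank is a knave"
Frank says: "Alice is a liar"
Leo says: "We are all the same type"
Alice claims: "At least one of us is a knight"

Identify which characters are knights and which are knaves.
Kate is a knight.
Frank is a knave.
Leo is a knave.
Alice is a knight.

Verification:
- Kate (knight) says "Frank is a knave" - this is TRUE because Frank is a knave.
- Frank (knave) says "Alice is a liar" - this is FALSE (a lie) because Alice is a knight.
- Leo (knave) says "We are all the same type" - this is FALSE (a lie) because Kate and Alice are knights and Frank and Leo are knaves.
- Alice (knight) says "At least one of us is a knight" - this is TRUE because Kate and Alice are knights.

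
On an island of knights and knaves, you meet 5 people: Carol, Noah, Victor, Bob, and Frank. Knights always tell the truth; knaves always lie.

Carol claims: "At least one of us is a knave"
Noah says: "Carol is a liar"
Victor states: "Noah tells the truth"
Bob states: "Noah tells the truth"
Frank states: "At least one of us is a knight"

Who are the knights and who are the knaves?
Carol is a knight.
Noah is a knave.
Victor is a knave.
Bob is a knave.
Frank is a knight.

Verification:
- Carol (knight) says "At least one of us is a knave" - this is TRUE because Noah, Victor, and Bob are knaves.
- Noah (knave) says "Carol is a liar" - this is FALSE (a lie) because Carol is a knight.
- Victor (knave) says "Noah tells the truth" - this is FALSE (a lie) because Noah is a knave.
- Bob (knave) says "Noah tells the truth" - this is FALSE (a lie) because Noah is a knave.
- Frank (knight) says "At least one of us is a knight" - this is TRUE because Carol and Frank are knights.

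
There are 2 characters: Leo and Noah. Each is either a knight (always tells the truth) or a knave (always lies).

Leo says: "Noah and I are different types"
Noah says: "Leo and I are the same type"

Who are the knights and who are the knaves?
Leo is a knight.
Noah is a knave.

Verification:
- Leo (knight) says "Noah and I are different types" - this is TRUE because Leo is a knight and Noah is a knave.
- Noah (knave) says "Leo and I are the same type" - this is FALSE (a lie) because Noah is a knave and Leo is a knight.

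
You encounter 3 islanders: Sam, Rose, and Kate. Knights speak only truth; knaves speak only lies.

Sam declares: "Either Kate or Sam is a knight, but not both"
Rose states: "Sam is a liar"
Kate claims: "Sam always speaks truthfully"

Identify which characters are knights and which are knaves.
Sam is a knave.
Rose is a knight.
Kate is a knave.

Verification:
- Sam (knave) says "Either Kate or Sam is a knight, but not both" - this is FALSE (a lie) because Kate is a knave and Sam is a knave.
- Rose (knight) says "Sam is a liar" - this is TRUE because Sam is a knave.
- Kate (knave) says "Sam always speaks truthfully" - this is FALSE (a lie) because Sam is a knave.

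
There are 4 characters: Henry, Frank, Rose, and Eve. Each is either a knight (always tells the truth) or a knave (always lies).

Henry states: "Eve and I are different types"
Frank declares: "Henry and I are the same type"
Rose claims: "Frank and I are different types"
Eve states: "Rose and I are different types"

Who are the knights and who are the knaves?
Henry is a knight.
Frank is a knave.
Rose is a knave.
Eve is a knave.

Verification:
- Henry (knight) says "Eve and I are different types" - this is TRUE because Henry is a knight and Eve is a knave.
- Frank (knave) says "Henry and I are the same type" - this is FALSE (a lie) because Frank is a knave and Henry is a knight.
- Rose (knave) says "Frank and I are different types" - this is FALSE (a lie) because Rose is a knave and Frank is a knave.
- Eve (knave) says "Rose and I are different types" - this is FALSE (a lie) because Eve is a knave and Rose is a knave.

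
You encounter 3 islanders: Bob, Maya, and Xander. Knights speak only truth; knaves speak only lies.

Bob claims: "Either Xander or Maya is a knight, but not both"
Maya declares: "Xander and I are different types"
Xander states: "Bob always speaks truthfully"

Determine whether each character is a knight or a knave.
Bob is a knave.
Maya is a knave.
Xander is a knave.

Verification:
- Bob (knave) says "Either Xander or Maya is a knight, but not both" - this is FALSE (a lie) because Xander is a knave and Maya is a knave.
- Maya (knave) says "Xander and I are different types" - this is FALSE (a lie) because Maya is a knave and Xander is a knave.
- Xander (knave) says "Bob always speaks truthfully" - this is FALSE (a lie) because Bob is a knave.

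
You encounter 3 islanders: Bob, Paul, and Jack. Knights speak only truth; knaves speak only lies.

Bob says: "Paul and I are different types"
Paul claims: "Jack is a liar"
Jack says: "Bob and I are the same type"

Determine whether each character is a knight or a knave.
Bob is a knight.
Paul is a knave.
Jack is a knight.

Verification:
- Bob (knight) says "Paul and I are different types" - this is TRUE because Bob is a knight and Paul is a knave.
- Paul (knave) says "Jack is a liar" - this is FALSE (a lie) because Jack is a knight.
- Jack (knight) says "Bob and I are the same type" - this is TRUE because Jack is a knight and Bob is a knight.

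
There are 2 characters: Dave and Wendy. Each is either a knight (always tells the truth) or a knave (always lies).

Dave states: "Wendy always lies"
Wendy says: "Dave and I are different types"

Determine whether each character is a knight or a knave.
Dave is a knave.
Wendy is a knight.

Verification:
- Dave (knave) says "Wendy always lies" - this is FALSE (a lie) because Wendy is a knight.
- Wendy (knight) says "Dave and I are different types" - this is TRUE because Wendy is a knight and Dave is a knave.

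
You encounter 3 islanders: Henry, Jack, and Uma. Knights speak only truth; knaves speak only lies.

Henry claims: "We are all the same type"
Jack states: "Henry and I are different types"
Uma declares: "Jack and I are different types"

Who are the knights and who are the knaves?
Henry is a knave.
Jack is a knave.
Uma is a knight.

Verification:
- Henry (knave) says "We are all the same type" - this is FALSE (a lie) because Uma is a knight and Henry and Jack are knaves.
- Jack (knave) says "Henry and I are different types" - this is FALSE (a lie) because Jack is a knave and Henry is a knave.
- Uma (knight) says "Jack and I are different types" - this is TRUE because Uma is a knight and Jack is a knave.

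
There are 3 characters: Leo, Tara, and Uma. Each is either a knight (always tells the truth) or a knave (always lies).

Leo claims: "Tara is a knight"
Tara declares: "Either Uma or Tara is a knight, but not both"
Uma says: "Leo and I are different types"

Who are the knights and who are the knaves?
Leo is a knave.
Tara is a knave.
Uma is a knave.

Verification:
- Leo (knave) says "Tara is a knight" - this is FALSE (a lie) because Tara is a knave.
- Tara (knave) says "Either Uma or Tara is a knight, but not both" - this is FALSE (a lie) because Uma is a knave and Tara is a knave.
- Uma (knave) says "Leo and I are different types" - this is FALSE (a lie) because Uma is a knave and Leo is a knave.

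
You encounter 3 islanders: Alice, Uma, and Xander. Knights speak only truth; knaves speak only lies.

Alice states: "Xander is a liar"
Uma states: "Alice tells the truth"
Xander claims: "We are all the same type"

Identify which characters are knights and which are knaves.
Alice is a knight.
Uma is a knight.
Xander is a knave.

Verification:
- Alice (knight) says "Xander is a liar" - this is TRUE because Xander is a knave.
- Uma (knight) says "Alice tells the truth" - this is TRUE because Alice is a knight.
- Xander (knave) says "We are all the same type" - this is FALSE (a lie) because Alice and Uma are knights and Xander is a knave.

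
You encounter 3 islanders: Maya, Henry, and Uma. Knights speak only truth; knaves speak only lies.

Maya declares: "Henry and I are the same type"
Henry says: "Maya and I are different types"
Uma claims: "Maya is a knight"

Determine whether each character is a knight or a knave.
Maya is a knave.
Henry is a knight.
Uma is a knave.

Verification:
- Maya (knave) says "Henry and I are the same type" - this is FALSE (a lie) because Maya is a knave and Henry is a knight.
- Henry (knight) says "Maya and I are different types" - this is TRUE because Henry is a knight and Maya is a knave.
- Uma (knave) says "Maya is a knight" - this is FALSE (a lie) because Maya is a knave.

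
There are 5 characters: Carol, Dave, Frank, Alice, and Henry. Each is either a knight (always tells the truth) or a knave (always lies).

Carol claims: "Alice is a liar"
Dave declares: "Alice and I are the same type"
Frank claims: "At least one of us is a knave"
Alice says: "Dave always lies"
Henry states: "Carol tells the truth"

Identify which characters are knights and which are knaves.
Carol is a knave.
Dave is a knave.
Frank is a knight.
Alice is a knight.
Henry is a knave.

Verification:
- Carol (knave) says "Alice is a liar" - this is FALSE (a lie) because Alice is a knight.
- Dave (knave) says "Alice and I are the same type" - this is FALSE (a lie) because Dave is a knave and Alice is a knight.
- Frank (knight) says "At least one of us is a knave" - this is TRUE because Carol, Dave, and Henry are knaves.
- Alice (knight) says "Dave always lies" - this is TRUE because Dave is a knave.
- Henry (knave) says "Carol tells the truth" - this is FALSE (a lie) because Carol is a knave.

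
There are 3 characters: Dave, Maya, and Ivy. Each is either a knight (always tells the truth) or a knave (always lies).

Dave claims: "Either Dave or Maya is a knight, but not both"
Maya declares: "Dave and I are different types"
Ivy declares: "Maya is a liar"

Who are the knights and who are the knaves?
Dave is a knave.
Maya is a knave.
Ivy is a knight.

Verification:
- Dave (knave) says "Either Dave or Maya is a knight, but not both" - this is FALSE (a lie) because Dave is a knave and Maya is a knave.
- Maya (knave) says "Dave and I are different types" - this is FALSE (a lie) because Maya is a knave and Dave is a knave.
- Ivy (knight) says "Maya is a liar" - this is TRUE because Maya is a knave.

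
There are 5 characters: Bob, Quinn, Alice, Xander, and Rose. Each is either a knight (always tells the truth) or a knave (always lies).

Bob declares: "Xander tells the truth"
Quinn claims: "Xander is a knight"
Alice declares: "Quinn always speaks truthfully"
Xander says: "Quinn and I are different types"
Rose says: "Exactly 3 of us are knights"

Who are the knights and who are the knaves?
Bob is a knave.
Quinn is a knave.
Alice is a knave.
Xander is a knave.
Rose is a knave.

Verification:
- Bob (knave) says "Xander tells the truth" - this is FALSE (a lie) because Xander is a knave.
- Quinn (knave) says "Xander is a knight" - this is FALSE (a lie) because Xander is a knave.
- Alice (knave) says "Quinn always speaks truthfully" - this is FALSE (a lie) because Quinn is a knave.
- Xander (knave) says "Quinn and I are different types" - this is FALSE (a lie) because Xander is a knave and Quinn is a knave.
- Rose (knave) says "Exactly 3 of us are knights" - this is FALSE (a lie) because there are 0 knights.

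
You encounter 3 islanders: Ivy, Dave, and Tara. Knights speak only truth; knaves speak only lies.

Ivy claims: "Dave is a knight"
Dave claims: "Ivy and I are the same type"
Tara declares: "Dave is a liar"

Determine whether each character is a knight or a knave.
Ivy is a knight.
Dave is a knight.
Tara is a knave.

Verification:
- Ivy (knight) says "Dave is a knight" - this is TRUE because Dave is a knight.
- Dave (knight) says "Ivy and I are the same type" - this is TRUE because Dave is a knight and Ivy is a knight.
- Tara (knave) says "Dave is a liar" - this is FALSE (a lie) because Dave is a knight.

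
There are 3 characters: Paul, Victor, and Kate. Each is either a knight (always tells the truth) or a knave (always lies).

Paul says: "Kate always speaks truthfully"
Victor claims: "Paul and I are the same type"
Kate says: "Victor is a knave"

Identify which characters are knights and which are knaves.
Paul is a knight.
Victor is a knave.
Kate is a knight.

Verification:
- Paul (knight) says "Kate always speaks truthfully" - this is TRUE because Kate is a knight.
- Victor (knave) says "Paul and I are the same type" - this is FALSE (a lie) because Victor is a knave and Paul is a knight.
- Kate (knight) says "Victor is a knave" - this is TRUE because Victor is a knave.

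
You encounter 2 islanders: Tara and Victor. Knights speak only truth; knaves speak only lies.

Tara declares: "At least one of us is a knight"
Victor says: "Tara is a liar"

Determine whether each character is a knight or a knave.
Tara is a knight.
Victor is a knave.

Verification:
- Tara (knight) says "At least one of us is a knight" - this is TRUE because Tara is a knight.
- Victor (knave) says "Tara is a liar" - this is FALSE (a lie) because Tara is a knight.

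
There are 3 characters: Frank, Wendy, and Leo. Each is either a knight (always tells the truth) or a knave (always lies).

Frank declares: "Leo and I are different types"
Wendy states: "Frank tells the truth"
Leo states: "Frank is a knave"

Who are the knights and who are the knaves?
Frank is a knight.
Wendy is a knight.
Leo is a knave.

Verification:
- Frank (knight) says "Leo and I are different types" - this is TRUE because Frank is a knight and Leo is a knave.
- Wendy (knight) says "Frank tells the truth" - this is TRUE because Frank is a knight.
- Leo (knave) says "Frank is a knave" - this is FALSE (a lie) because Frank is a knight.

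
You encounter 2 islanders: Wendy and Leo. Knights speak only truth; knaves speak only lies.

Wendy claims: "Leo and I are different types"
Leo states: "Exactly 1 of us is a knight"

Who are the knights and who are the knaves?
Wendy is a knave.
Leo is a knave.

Verification:
- Wendy (knave) says "Leo and I are different types" - this is FALSE (a lie) because Wendy is a knave and Leo is a knave.
- Leo (knave) says "Exactly 1 of us is a knight" - this is FALSE (a lie) because there are 0 knights.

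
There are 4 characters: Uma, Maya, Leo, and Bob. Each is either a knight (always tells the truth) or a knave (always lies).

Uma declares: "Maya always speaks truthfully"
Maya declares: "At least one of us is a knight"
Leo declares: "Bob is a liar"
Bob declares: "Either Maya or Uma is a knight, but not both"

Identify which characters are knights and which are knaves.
Uma is a knight.
Maya is a knight.
Leo is a knight.
Bob is a knave.

Verification:
- Uma (knight) says "Maya always speaks truthfully" - this is TRUE because Maya is a knight.
- Maya (knight) says "At least one of us is a knight" - this is TRUE because Uma, Maya, and Leo are knights.
- Leo (knight) says "Bob is a liar" - this is TRUE because Bob is a knave.
- Bob (knave) says "Either Maya or Uma is a knight, but not both" - this is FALSE (a lie) because Maya is a knight and Uma is a knight.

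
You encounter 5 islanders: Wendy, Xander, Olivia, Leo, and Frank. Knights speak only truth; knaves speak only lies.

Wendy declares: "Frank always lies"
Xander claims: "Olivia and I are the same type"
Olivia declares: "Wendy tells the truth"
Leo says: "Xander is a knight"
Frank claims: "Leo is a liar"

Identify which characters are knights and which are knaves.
Wendy is a knight.
Xander is a knight.
Olivia is a knight.
Leo is a knight.
Frank is a knave.

Verification:
- Wendy (knight) says "Frank always lies" - this is TRUE because Frank is a knave.
- Xander (knight) says "Olivia and I are the same type" - this is TRUE because Xander is a knight and Olivia is a knight.
- Olivia (knight) says "Wendy tells the truth" - this is TRUE because Wendy is a knight.
- Leo (knight) says "Xander is a knight" - this is TRUE because Xander is a knight.
- Frank (knave) says "Leo is a liar" - this is FALSE (a lie) because Leo is a knight.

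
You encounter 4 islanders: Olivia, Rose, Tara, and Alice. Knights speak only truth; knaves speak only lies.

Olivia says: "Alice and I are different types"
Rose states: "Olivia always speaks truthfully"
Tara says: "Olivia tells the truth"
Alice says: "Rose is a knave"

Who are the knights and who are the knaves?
Olivia is a knight.
Rose is a knight.
Tara is a knight.
Alice is a knave.

Verification:
- Olivia (knight) says "Alice and I are different types" - this is TRUE because Olivia is a knight and Alice is a knave.
- Rose (knight) says "Olivia always speaks truthfully" - this is TRUE because Olivia is a knight.
- Tara (knight) says "Olivia tells the truth" - this is TRUE because Olivia is a knight.
- Alice (knave) says "Rose is a knave" - this is FALSE (a lie) because Rose is a knight.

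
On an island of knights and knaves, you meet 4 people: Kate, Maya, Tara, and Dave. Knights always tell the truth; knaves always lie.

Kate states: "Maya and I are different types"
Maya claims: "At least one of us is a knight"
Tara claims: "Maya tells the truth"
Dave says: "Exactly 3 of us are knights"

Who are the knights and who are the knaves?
Kate is a knave.
Maya is a knave.
Tara is a knave.
Dave is a knave.

Verification:
- Kate (knave) says "Maya and I are different types" - this is FALSE (a lie) because Kate is a knave and Maya is a knave.
- Maya (knave) says "At least one of us is a knight" - this is FALSE (a lie) because no one is a knight.
- Tara (knave) says "Maya tells the truth" - this is FALSE (a lie) because Maya is a knave.
- Dave (knave) says "Exactly 3 of us are knights" - this is FALSE (a lie) because there are 0 knights.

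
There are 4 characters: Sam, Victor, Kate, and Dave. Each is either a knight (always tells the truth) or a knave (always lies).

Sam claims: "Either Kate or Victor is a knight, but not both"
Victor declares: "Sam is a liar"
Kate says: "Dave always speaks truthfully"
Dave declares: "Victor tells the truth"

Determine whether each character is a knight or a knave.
Sam is a knave.
Victor is a knight.
Kate is a knight.
Dave is a knight.

Verification:
- Sam (knave) says "Either Kate or Victor is a knight, but not both" - this is FALSE (a lie) because Kate is a knight and Victor is a knight.
- Victor (knight) says "Sam is a liar" - this is TRUE because Sam is a knave.
- Kate (knight) says "Dave always speaks truthfully" - this is TRUE because Dave is a knight.
- Dave (knight) says "Victor tells the truth" - this is TRUE because Victor is a knight.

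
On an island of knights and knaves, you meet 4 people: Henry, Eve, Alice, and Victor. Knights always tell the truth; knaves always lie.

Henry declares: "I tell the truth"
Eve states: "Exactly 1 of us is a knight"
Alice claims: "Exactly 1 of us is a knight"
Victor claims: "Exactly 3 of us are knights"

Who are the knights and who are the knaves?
Henry is a knave.
Eve is a knave.
Alice is a knave.
Victor is a knave.

Verification:
- Henry (knave) says "I tell the truth" - this is FALSE (a lie) because Henry is a knave.
- Eve (knave) says "Exactly 1 of us is a knight" - this is FALSE (a lie) because there are 0 knights.
- Alice (knave) says "Exactly 1 of us is a knight" - this is FALSE (a lie) because there are 0 knights.
- Victor (knave) says "Exactly 3 of us are knights" - this is FALSE (a lie) because there are 0 knights.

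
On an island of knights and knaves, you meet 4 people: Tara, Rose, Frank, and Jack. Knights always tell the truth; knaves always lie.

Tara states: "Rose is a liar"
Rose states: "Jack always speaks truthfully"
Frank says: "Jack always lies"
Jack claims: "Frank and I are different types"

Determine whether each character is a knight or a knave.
Tara is a knave.
Rose is a knight.
Frank is a knave.
Jack is a knight.

Verification:
- Tara (knave) says "Rose is a liar" - this is FALSE (a lie) because Rose is a knight.
- Rose (knight) says "Jack always speaks truthfully" - this is TRUE because Jack is a knight.
- Frank (knave) says "Jack always lies" - this is FALSE (a lie) because Jack is a knight.
- Jack (knight) says "Frank and I are different types" - this is TRUE because Jack is a knight and Frank is a knave.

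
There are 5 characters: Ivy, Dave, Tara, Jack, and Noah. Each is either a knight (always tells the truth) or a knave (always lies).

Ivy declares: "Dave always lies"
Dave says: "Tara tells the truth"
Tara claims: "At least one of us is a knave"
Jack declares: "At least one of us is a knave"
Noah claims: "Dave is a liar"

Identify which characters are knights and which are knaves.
Ivy is a knave.
Dave is a knight.
Tara is a knight.
Jack is a knight.
Noah is a knave.

Verification:
- Ivy (knave) says "Dave always lies" - this is FALSE (a lie) because Dave is a knight.
- Dave (knight) says "Tara tells the truth" - this is TRUE because Tara is a knight.
- Tara (knight) says "At least one of us is a knave" - this is TRUE because Ivy and Noah are knaves.
- Jack (knight) says "At least one of us is a knave" - this is TRUE because Ivy and Noah are knaves.
- Noah (knave) says "Dave is a liar" - this is FALSE (a lie) because Dave is a knight.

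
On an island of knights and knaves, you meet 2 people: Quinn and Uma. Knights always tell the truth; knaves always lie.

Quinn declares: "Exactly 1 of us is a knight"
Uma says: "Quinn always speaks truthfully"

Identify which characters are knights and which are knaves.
Quinn is a knave.
Uma is a knave.

Verification:
- Quinn (knave) says "Exactly 1 of us is a knight" - this is FALSE (a lie) because there are 0 knights.
- Uma (knave) says "Quinn always speaks truthfully" - this is FALSE (a lie) because Quinn is a knave.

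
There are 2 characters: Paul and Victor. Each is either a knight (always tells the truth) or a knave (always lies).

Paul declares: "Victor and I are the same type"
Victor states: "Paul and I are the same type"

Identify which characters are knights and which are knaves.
Paul is a knight.
Victor is a knight.

Verification:
- Paul (knight) says "Victor and I are the same type" - this is TRUE because Paul is a knight and Victor is a knight.
- Victor (knight) says "Paul and I are the same type" - this is TRUE because Victor is a knight and Paul is a knight.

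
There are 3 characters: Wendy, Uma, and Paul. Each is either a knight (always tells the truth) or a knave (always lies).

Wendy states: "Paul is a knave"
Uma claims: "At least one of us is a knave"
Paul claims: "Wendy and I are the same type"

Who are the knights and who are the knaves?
Wendy is a knight.
Uma is a knight.
Paul is a knave.

Verification:
- Wendy (knight) says "Paul is a knave" - this is TRUE because Paul is a knave.
- Uma (knight) says "At least one of us is a knave" - this is TRUE because Paul is a knave.
- Paul (knave) says "Wendy and I are the same type" - this is FALSE (a lie) because Paul is a knave and Wendy is a knight.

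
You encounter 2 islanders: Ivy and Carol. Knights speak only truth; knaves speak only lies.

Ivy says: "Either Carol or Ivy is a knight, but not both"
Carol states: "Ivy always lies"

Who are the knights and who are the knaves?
Ivy is a knight.
Carol is a knave.

Verification:
- Ivy (knight) says "Either Carol or Ivy is a knight, but not both" - this is TRUE because Carol is a knave and Ivy is a knight.
- Carol (knave) says "Ivy always lies" - this is FALSE (a lie) because Ivy is a knight.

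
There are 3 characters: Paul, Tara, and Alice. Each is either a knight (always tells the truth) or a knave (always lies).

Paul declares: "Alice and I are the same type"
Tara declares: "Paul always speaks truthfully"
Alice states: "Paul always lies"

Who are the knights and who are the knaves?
Paul is a knave.
Tara is a knave.
Alice is a knight.

Verification:
- Paul (knave) says "Alice and I are the same type" - this is FALSE (a lie) because Paul is a knave and Alice is a knight.
- Tara (knave) says "Paul always speaks truthfully" - this is FALSE (a lie) because Paul is a knave.
- Alice (knight) says "Paul always lies" - this is TRUE because Paul is a knave.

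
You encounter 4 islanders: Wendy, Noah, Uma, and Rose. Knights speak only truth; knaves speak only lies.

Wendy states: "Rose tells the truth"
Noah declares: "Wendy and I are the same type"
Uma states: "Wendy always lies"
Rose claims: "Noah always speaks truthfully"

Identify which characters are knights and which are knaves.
Wendy is a knight.
Noah is a knight.
Uma is a knave.
Rose is a knight.

Verification:
- Wendy (knight) says "Rose tells the truth" - this is TRUE because Rose is a knight.
- Noah (knight) says "Wendy and I are the same type" - this is TRUE because Noah is a knight and Wendy is a knight.
- Uma (knave) says "Wendy always lies" - this is FALSE (a lie) because Wendy is a knight.
- Rose (knight) says "Noah always speaks truthfully" - this is TRUE because Noah is a knight.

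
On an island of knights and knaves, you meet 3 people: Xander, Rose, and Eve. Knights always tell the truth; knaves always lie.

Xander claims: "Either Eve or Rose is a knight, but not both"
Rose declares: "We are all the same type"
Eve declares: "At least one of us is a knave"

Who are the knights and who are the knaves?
Xander is a knight.
Rose is a knave.
Eve is a knight.

Verification:
- Xander (knight) says "Either Eve or Rose is a knight, but not both" - this is TRUE because Eve is a knight and Rose is a knave.
- Rose (knave) says "We are all the same type" - this is FALSE (a lie) because Xander and Eve are knights and Rose is a knave.
- Eve (knight) says "At least one of us is a knave" - this is TRUE because Rose is a knave.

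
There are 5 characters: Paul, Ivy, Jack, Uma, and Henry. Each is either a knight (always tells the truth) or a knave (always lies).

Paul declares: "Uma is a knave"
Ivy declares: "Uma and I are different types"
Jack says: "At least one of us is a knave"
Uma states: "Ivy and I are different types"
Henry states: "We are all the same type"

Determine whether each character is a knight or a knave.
Paul is a knight.
Ivy is a knave.
Jack is a knight.
Uma is a knave.
Henry is a knave.

Verification:
- Paul (knight) says "Uma is a knave" - this is TRUE because Uma is a knave.
- Ivy (knave) says "Uma and I are different types" - this is FALSE (a lie) because Ivy is a knave and Uma is a knave.
- Jack (knight) says "At least one of us is a knave" - this is TRUE because Ivy, Uma, and Henry are knaves.
- Uma (knave) says "Ivy and I are different types" - this is FALSE (a lie) because Uma is a knave and Ivy is a knave.
- Henry (knave) says "We are all the same type" - this is FALSE (a lie) because Paul and Jack are knights and Ivy, Uma, and Henry are knaves.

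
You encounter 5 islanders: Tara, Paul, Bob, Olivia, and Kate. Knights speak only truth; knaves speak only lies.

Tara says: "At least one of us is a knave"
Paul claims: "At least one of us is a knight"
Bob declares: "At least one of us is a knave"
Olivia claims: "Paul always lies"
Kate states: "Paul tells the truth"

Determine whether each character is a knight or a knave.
Tara is a knight.
Paul is a knight.
Bob is a knight.
Olivia is a knave.
Kate is a knight.

Verification:
- Tara (knight) says "At least one of us is a knave" - this is TRUE because Olivia is a knave.
- Paul (knight) says "At least one of us is a knight" - this is TRUE because Tara, Paul, Bob, and Kate are knights.
- Bob (knight) says "At least one of us is a knave" - this is TRUE because Olivia is a knave.
- Olivia (knave) says "Paul always lies" - this is FALSE (a lie) because Paul is a knight.
- Kate (knight) says "Paul tells the truth" - this is TRUE because Paul is a knight.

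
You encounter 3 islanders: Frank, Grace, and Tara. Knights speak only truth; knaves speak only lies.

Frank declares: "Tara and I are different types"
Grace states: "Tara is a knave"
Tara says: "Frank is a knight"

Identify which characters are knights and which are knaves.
Frank is a knave.
Grace is a knight.
Tara is a knave.

Verification:
- Frank (knave) says "Tara and I are different types" - this is FALSE (a lie) because Frank is a knave and Tara is a knave.
- Grace (knight) says "Tara is a knave" - this is TRUE because Tara is a knave.
- Tara (knave) says "Frank is a knight" - this is FALSE (a lie) because Frank is a knave.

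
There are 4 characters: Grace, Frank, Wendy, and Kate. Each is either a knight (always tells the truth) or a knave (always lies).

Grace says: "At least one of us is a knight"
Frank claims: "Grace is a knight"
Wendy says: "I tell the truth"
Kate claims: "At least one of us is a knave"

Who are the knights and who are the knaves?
Grace is a knight.
Frank is a knight.
Wendy is a knave.
Kate is a knight.

Verification:
- Grace (knight) says "At least one of us is a knight" - this is TRUE because Grace, Frank, and Kate are knights.
- Frank (knight) says "Grace is a knight" - this is TRUE because Grace is a knight.
- Wendy (knave) says "I tell the truth" - this is FALSE (a lie) because Wendy is a knave.
- Kate (knight) says "At least one of us is a knave" - this is TRUE because Wendy is a knave.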